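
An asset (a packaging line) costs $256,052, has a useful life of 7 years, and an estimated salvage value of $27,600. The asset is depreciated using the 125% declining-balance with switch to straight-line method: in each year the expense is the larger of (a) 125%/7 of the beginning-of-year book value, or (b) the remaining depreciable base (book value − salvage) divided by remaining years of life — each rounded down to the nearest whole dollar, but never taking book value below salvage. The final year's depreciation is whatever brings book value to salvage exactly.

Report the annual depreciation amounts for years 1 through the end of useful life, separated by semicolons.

$45,723; $37,558; $30,851; $28,580; $28,580; $28,580; $28,580

Depreciable base = $256,052 − $27,600 = $228,452.
Year 1: DB = ⌊$256,052 × 125%/7⌋ = $45,723; SL = ⌊$228,452/7⌋ = $32,636 → take DB $45,723. Book value $210,329.
Year 2: DB = ⌊$210,329 × 125%/7⌋ = $37,558; SL = ⌊$182,729/6⌋ = $30,454 → take DB $37,558. Book value $172,771.
Year 3: DB = ⌊$172,771 × 125%/7⌋ = $30,851; SL = ⌊$145,171/5⌋ = $29,034 → take DB $30,851. Book value $141,920.
Year 4: DB = ⌊$141,920 × 125%/7⌋ = $25,342; SL = ⌊$114,320/4⌋ = $28,580 → take SL $28,580. Book value $113,340.
Year 5: DB = ⌊$113,340 × 125%/7⌋ = $20,239; SL = ⌊$85,740/3⌋ = $28,580 → take SL $28,580. Book value $84,760.
Year 6: DB = ⌊$84,760 × 125%/7⌋ = $15,135; SL = ⌊$57,160/2⌋ = $28,580 → take SL $28,580. Book value $56,180.
Year 7 (final): $56,180 − $27,600 = $28,580. Book value $27,600.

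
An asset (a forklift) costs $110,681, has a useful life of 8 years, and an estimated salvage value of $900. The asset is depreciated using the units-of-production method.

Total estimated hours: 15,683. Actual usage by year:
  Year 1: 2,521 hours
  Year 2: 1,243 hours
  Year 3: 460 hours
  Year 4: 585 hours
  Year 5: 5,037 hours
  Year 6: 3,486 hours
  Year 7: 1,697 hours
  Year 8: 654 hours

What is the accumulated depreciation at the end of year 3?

$29,568

Depreciable base = $110,681 − $900 = $109,781.
Rate = $109,781 / 15,683 hours = $7 per hour.
Year 1: 2,521 × $7 = $17,647. Book value $93,034.
Year 2: 1,243 × $7 = $8,701. Book value $84,333.
Year 3: 460 × $7 = $3,220. Book value $81,113.
Accumulated through year 3 = $110,681 − $81,113 = $29,568.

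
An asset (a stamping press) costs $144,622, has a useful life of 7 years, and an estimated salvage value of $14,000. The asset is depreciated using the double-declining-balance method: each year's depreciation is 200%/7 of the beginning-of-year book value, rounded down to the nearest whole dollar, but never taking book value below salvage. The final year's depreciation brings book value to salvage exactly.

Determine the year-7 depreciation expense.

Depreciable base = $144,622 − $14,000 = $130,622.
Year 1: ⌊$144,622 × 200%/7⌋ = $41,320. Book value $103,302.
Year 2: ⌊$103,302 × 200%/7⌋ = $29,514. Book value $73,788.
Year 3: ⌊$73,788 × 200%/7⌋ = $21,082. Book value $52,706.
Year 4: ⌊$52,706 × 200%/7⌋ = $15,058. Book value $37,648.
Year 5: ⌊$37,648 × 200%/7⌋ = $10,756. Book value $26,892.
Year 6: ⌊$26,892 × 200%/7⌋ = $7,683. Book value $19,209.
Year 7 (final): $19,209 − $14,000 = $5,209. Book value $14,000.

$5,209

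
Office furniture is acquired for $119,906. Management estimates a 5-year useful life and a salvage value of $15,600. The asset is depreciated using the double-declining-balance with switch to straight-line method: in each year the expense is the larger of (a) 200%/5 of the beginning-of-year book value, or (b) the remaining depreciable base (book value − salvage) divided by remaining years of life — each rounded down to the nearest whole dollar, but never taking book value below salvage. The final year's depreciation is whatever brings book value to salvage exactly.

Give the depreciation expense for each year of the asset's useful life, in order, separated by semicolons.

$47,962; $28,777; $17,266; $10,301; $0

Depreciable base = $119,906 − $15,600 = $104,306.
Year 1: DB = ⌊$119,906 × 200%/5⌋ = $47,962; SL = ⌊$104,306/5⌋ = $20,861 → take DB $47,962. Book value $71,944.
Year 2: DB = ⌊$71,944 × 200%/5⌋ = $28,777; SL = ⌊$56,344/4⌋ = $14,086 → take DB $28,777. Book value $43,167.
Year 3: DB = ⌊$43,167 × 200%/5⌋ = $17,266; SL = ⌊$27,567/3⌋ = $9,189 → take DB $17,266. Book value $25,901.
Year 4: DB = ⌊$25,901 × 200%/5⌋ = $10,360; SL = ⌊$10,301/2⌋ = $5,150 → take DB $10,360, capped at $10,301. Book value $15,600.
Year 5 (final): $15,600 − $15,600 = $0. Book value $15,600.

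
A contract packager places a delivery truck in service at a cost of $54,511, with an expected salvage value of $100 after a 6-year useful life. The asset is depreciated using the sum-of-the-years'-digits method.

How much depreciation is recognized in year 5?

$5,182

Depreciable base = $54,511 − $100 = $54,411.
Sum of the years' digits = 6+5+4+3+2+1 = 21.
Year 1: $54,411 × 6/21 = $15,546. Book value $38,965.
Year 2: $54,411 × 5/21 = $12,955. Book value $26,010.
Year 3: $54,411 × 4/21 = $10,364. Book value $15,646.
Year 4: $54,411 × 3/21 = $7,773. Book value $7,873.
Year 5: $54,411 × 2/21 = $5,182. Book value $2,691.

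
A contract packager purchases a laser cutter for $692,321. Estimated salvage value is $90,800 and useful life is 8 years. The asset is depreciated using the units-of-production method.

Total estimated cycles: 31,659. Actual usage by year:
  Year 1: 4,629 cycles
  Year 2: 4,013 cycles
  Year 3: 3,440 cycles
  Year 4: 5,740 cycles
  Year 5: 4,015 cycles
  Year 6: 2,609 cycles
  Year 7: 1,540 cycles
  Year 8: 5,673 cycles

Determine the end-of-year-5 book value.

Depreciable base = $692,321 − $90,800 = $601,521.
Rate = $601,521 / 31,659 cycles = $19 per cycle.
Year 1: 4,629 × $19 = $87,951. Book value $604,370.
Year 2: 4,013 × $19 = $76,247. Book value $528,123.
Year 3: 3,440 × $19 = $65,360. Book value $462,763.
Year 4: 5,740 × $19 = $109,060. Book value $353,703.
Year 5: 4,015 × $19 = $76,285. Book value $277,418.

$277,418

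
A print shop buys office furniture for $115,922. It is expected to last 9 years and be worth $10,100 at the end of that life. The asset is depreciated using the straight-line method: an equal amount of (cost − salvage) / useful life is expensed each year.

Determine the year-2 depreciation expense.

$11,758

Depreciable base = $115,922 − $10,100 = $105,822.
Annual expense = $105,822 / 9 = $11,758.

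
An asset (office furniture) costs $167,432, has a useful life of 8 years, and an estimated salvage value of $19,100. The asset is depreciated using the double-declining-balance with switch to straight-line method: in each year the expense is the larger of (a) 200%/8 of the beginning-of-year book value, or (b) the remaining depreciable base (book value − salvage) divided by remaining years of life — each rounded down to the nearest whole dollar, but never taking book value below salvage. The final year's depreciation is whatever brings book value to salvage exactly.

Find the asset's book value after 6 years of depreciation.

Depreciable base = $167,432 − $19,100 = $148,332.
Year 1: DB = ⌊$167,432 × 200%/8⌋ = $41,858; SL = ⌊$148,332/8⌋ = $18,541 → take DB $41,858. Book value $125,574.
Year 2: DB = ⌊$125,574 × 200%/8⌋ = $31,393; SL = ⌊$106,474/7⌋ = $15,210 → take DB $31,393. Book value $94,181.
Year 3: DB = ⌊$94,181 × 200%/8⌋ = $23,545; SL = ⌊$75,081/6⌋ = $12,513 → take DB $23,545. Book value $70,636.
Year 4: DB = ⌊$70,636 × 200%/8⌋ = $17,659; SL = ⌊$51,536/5⌋ = $10,307 → take DB $17,659. Book value $52,977.
Year 5: DB = ⌊$52,977 × 200%/8⌋ = $13,244; SL = ⌊$33,877/4⌋ = $8,469 → take DB $13,244. Book value $39,733.
Year 6: DB = ⌊$39,733 × 200%/8⌋ = $9,933; SL = ⌊$20,633/3⌋ = $6,877 → take DB $9,933. Book value $29,800.

$29,800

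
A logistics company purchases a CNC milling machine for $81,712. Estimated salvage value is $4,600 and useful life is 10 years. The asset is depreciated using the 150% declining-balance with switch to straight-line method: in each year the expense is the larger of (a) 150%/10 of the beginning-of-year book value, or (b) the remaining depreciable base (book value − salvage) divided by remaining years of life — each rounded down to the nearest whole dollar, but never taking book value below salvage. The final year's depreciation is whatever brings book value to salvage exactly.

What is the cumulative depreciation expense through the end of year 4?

$39,056

Depreciable base = $81,712 − $4,600 = $77,112.
Year 1: DB = ⌊$81,712 × 150%/10⌋ = $12,256; SL = ⌊$77,112/10⌋ = $7,711 → take DB $12,256. Book value $69,456.
Year 2: DB = ⌊$69,456 × 150%/10⌋ = $10,418; SL = ⌊$64,856/9⌋ = $7,206 → take DB $10,418. Book value $59,038.
Year 3: DB = ⌊$59,038 × 150%/10⌋ = $8,855; SL = ⌊$54,438/8⌋ = $6,804 → take DB $8,855. Book value $50,183.
Year 4: DB = ⌊$50,183 × 150%/10⌋ = $7,527; SL = ⌊$45,583/7⌋ = $6,511 → take DB $7,527. Book value $42,656.
Accumulated through year 4 = $81,712 − $42,656 = $39,056.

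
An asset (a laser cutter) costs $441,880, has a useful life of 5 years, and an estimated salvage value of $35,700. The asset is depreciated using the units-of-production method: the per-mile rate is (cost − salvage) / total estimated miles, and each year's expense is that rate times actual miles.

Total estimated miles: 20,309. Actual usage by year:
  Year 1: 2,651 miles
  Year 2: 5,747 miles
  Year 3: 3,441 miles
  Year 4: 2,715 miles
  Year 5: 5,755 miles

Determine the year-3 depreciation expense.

$68,820

Depreciable base = $441,880 − $35,700 = $406,180.
Rate = $406,180 / 20,309 miles = $20 per mile.
Year 1: 2,651 × $20 = $53,020. Book value $388,860.
Year 2: 5,747 × $20 = $114,940. Book value $273,920.
Year 3: 3,441 × $20 = $68,820. Book value $205,100.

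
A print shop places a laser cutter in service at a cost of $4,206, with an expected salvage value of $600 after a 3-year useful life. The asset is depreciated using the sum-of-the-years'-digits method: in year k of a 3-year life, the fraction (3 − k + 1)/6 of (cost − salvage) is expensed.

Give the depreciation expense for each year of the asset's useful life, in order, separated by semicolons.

$1,803; $1,202; $601

Depreciable base = $4,206 − $600 = $3,606.
Sum of the years' digits = 3+2+1 = 6.
Year 1: $3,606 × 3/6 = $1,803. Book value $2,403.
Year 2: $3,606 × 2/6 = $1,202. Book value $1,201.
Year 3: $3,606 × 1/6 = $601. Book value $600.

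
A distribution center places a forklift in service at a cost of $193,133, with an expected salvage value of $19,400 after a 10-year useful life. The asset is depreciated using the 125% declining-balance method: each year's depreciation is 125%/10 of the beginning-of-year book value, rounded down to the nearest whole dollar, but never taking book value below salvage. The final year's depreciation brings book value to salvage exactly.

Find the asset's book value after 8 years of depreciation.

Depreciable base = $193,133 − $19,400 = $173,733.
Year 1: ⌊$193,133 × 125%/10⌋ = $24,141. Book value $168,992.
Year 2: ⌊$168,992 × 125%/10⌋ = $21,124. Book value $147,868.
Year 3: ⌊$147,868 × 125%/10⌋ = $18,483. Book value $129,385.
Year 4: ⌊$129,385 × 125%/10⌋ = $16,173. Book value $113,212.
Year 5: ⌊$113,212 × 125%/10⌋ = $14,151. Book value $99,061.
Year 6: ⌊$99,061 × 125%/10⌋ = $12,382. Book value $86,679.
Year 7: ⌊$86,679 × 125%/10⌋ = $10,834. Book value $75,845.
Year 8: ⌊$75,845 × 125%/10⌋ = $9,480. Book value $66,365.

$66,365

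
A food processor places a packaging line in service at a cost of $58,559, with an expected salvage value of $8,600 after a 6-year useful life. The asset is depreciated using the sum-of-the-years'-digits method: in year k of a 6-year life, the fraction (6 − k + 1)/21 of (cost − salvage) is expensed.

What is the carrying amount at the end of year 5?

Depreciable base = $58,559 − $8,600 = $49,959.
Sum of the years' digits = 6+5+4+3+2+1 = 21.
Year 1: $49,959 × 6/21 = $14,274. Book value $44,285.
Year 2: $49,959 × 5/21 = $11,895. Book value $32,390.
Year 3: $49,959 × 4/21 = $9,516. Book value $22,874.
Year 4: $49,959 × 3/21 = $7,137. Book value $15,737.
Year 5: $49,959 × 2/21 = $4,758. Book value $10,979.

$10,979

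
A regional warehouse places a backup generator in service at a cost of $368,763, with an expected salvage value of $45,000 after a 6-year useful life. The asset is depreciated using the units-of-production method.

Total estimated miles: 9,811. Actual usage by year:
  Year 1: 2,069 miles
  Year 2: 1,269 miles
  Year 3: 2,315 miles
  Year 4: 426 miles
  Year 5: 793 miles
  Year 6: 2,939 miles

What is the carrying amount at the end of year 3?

$182,214

Depreciable base = $368,763 − $45,000 = $323,763.
Rate = $323,763 / 9,811 miles = $33 per mile.
Year 1: 2,069 × $33 = $68,277. Book value $300,486.
Year 2: 1,269 × $33 = $41,877. Book value $258,609.
Year 3: 2,315 × $33 = $76,395. Book value $182,214.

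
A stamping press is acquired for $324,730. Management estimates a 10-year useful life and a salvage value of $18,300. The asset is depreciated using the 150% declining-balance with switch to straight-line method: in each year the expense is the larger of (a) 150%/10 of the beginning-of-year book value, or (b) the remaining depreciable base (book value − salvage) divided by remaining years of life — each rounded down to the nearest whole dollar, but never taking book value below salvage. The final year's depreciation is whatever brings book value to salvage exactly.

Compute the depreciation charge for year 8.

Depreciable base = $324,730 − $18,300 = $306,430.
Year 1: DB = ⌊$324,730 × 150%/10⌋ = $48,709; SL = ⌊$306,430/10⌋ = $30,643 → take DB $48,709. Book value $276,021.
Year 2: DB = ⌊$276,021 × 150%/10⌋ = $41,403; SL = ⌊$257,721/9⌋ = $28,635 → take DB $41,403. Book value $234,618.
Year 3: DB = ⌊$234,618 × 150%/10⌋ = $35,192; SL = ⌊$216,318/8⌋ = $27,039 → take DB $35,192. Book value $199,426.
Year 4: DB = ⌊$199,426 × 150%/10⌋ = $29,913; SL = ⌊$181,126/7⌋ = $25,875 → take DB $29,913. Book value $169,513.
Year 5: DB = ⌊$169,513 × 150%/10⌋ = $25,426; SL = ⌊$151,213/6⌋ = $25,202 → take DB $25,426. Book value $144,087.
Year 6: DB = ⌊$144,087 × 150%/10⌋ = $21,613; SL = ⌊$125,787/5⌋ = $25,157 → take SL $25,157. Book value $118,930.
Year 7: DB = ⌊$118,930 × 150%/10⌋ = $17,839; SL = ⌊$100,630/4⌋ = $25,157 → take SL $25,157. Book value $93,773.
Year 8: DB = ⌊$93,773 × 150%/10⌋ = $14,065; SL = ⌊$75,473/3⌋ = $25,157 → take SL $25,157. Book value $68,616.

$25,157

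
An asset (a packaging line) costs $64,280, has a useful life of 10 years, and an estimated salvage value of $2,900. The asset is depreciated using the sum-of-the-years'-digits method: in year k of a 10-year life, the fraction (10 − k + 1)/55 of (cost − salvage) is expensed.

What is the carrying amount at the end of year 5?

$19,640

Depreciable base = $64,280 − $2,900 = $61,380.
Sum of the years' digits = 10+9+8+7+6+5+4+3+2+1 = 55.
Year 1: $61,380 × 10/55 = $11,160. Book value $53,120.
Year 2: $61,380 × 9/55 = $10,044. Book value $43,076.
Year 3: $61,380 × 8/55 = $8,928. Book value $34,148.
Year 4: $61,380 × 7/55 = $7,812. Book value $26,336.
Year 5: $61,380 × 6/55 = $6,696. Book value $19,640.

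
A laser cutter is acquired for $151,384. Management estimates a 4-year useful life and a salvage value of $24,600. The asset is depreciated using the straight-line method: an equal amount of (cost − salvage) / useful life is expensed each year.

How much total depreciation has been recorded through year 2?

$63,392

Depreciable base = $151,384 − $24,600 = $126,784.
Annual expense = $126,784 / 4 = $31,696.
End of year 1: book value $119,688.
End of year 2: book value $87,992.
Accumulated through year 2 = $151,384 − $87,992 = $63,392.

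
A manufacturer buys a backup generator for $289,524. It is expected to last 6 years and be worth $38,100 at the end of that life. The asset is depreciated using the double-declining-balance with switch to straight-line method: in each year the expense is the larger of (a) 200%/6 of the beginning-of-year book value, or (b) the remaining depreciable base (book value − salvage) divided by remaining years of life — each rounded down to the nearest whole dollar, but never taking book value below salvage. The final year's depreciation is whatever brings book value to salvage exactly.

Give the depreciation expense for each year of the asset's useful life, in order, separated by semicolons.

Depreciable base = $289,524 − $38,100 = $251,424.
Year 1: DB = ⌊$289,524 × 200%/6⌋ = $96,508; SL = ⌊$251,424/6⌋ = $41,904 → take DB $96,508. Book value $193,016.
Year 2: DB = ⌊$193,016 × 200%/6⌋ = $64,338; SL = ⌊$154,916/5⌋ = $30,983 → take DB $64,338. Book value $128,678.
Year 3: DB = ⌊$128,678 × 200%/6⌋ = $42,892; SL = ⌊$90,578/4⌋ = $22,644 → take DB $42,892. Book value $85,786.
Year 4: DB = ⌊$85,786 × 200%/6⌋ = $28,595; SL = ⌊$47,686/3⌋ = $15,895 → take DB $28,595. Book value $57,191.
Year 5: DB = ⌊$57,191 × 200%/6⌋ = $19,063; SL = ⌊$19,091/2⌋ = $9,545 → take DB $19,063. Book value $38,128.
Year 6 (final): $38,128 − $38,100 = $28. Book value $38,100.

$96,508; $64,338; $42,892; $28,595; $19,063; $28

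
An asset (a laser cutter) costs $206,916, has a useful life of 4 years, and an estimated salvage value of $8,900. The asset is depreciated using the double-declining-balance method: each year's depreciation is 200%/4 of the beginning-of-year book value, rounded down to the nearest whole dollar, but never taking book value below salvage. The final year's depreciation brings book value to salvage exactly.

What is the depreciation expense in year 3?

Depreciable base = $206,916 − $8,900 = $198,016.
Year 1: ⌊$206,916 × 200%/4⌋ = $103,458. Book value $103,458.
Year 2: ⌊$103,458 × 200%/4⌋ = $51,729. Book value $51,729.
Year 3: ⌊$51,729 × 200%/4⌋ = $25,864. Book value $25,865.

$25,864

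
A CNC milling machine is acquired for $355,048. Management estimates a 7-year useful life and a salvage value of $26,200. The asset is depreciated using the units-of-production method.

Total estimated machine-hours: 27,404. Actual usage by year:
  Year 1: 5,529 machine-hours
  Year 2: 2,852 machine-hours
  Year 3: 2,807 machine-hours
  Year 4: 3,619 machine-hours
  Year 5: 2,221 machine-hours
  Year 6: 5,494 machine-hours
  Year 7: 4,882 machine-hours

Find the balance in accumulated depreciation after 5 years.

Depreciable base = $355,048 − $26,200 = $328,848.
Rate = $328,848 / 27,404 machine-hours = $12 per machine-hour.
Year 1: 5,529 × $12 = $66,348. Book value $288,700.
Year 2: 2,852 × $12 = $34,224. Book value $254,476.
Year 3: 2,807 × $12 = $33,684. Book value $220,792.
Year 4: 3,619 × $12 = $43,428. Book value $177,364.
Year 5: 2,221 × $12 = $26,652. Book value $150,712.
Accumulated through year 5 = $355,048 − $150,712 = $204,336.

$204,336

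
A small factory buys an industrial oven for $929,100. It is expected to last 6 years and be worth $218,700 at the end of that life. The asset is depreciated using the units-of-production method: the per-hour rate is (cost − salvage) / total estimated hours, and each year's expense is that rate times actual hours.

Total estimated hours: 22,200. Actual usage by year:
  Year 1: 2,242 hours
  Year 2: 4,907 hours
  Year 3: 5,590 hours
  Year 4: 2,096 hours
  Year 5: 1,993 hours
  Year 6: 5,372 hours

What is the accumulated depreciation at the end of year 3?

Depreciable base = $929,100 − $218,700 = $710,400.
Rate = $710,400 / 22,200 hours = $32 per hour.
Year 1: 2,242 × $32 = $71,744. Book value $857,356.
Year 2: 4,907 × $32 = $157,024. Book value $700,332.
Year 3: 5,590 × $32 = $178,880. Book value $521,452.
Accumulated through year 3 = $929,100 − $521,452 = $407,648.

$407,648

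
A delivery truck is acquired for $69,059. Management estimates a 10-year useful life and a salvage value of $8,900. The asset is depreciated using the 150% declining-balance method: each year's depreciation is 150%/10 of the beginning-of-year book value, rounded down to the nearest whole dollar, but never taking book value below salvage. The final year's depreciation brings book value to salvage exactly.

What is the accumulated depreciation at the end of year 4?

Depreciable base = $69,059 − $8,900 = $60,159.
Year 1: ⌊$69,059 × 150%/10⌋ = $10,358. Book value $58,701.
Year 2: ⌊$58,701 × 150%/10⌋ = $8,805. Book value $49,896.
Year 3: ⌊$49,896 × 150%/10⌋ = $7,484. Book value $42,412.
Year 4: ⌊$42,412 × 150%/10⌋ = $6,361. Book value $36,051.
Accumulated through year 4 = $69,059 − $36,051 = $33,008.

$33,008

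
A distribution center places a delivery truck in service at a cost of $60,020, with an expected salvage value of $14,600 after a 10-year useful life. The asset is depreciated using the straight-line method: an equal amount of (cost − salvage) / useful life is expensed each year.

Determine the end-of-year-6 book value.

Depreciable base = $60,020 − $14,600 = $45,420.
Annual expense = $45,420 / 10 = $4,542.
End of year 1: book value $55,478.
End of year 2: book value $50,936.
End of year 3: book value $46,394.
End of year 4: book value $41,852.
End of year 5: book value $37,310.
End of year 6: book value $32,768.

$32,768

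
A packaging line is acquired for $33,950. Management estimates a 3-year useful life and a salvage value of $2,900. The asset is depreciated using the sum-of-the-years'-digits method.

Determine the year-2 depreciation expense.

Depreciable base = $33,950 − $2,900 = $31,050.
Sum of the years' digits = 3+2+1 = 6.
Year 1: $31,050 × 3/6 = $15,525. Book value $18,425.
Year 2: $31,050 × 2/6 = $10,350. Book value $8,075.

$10,350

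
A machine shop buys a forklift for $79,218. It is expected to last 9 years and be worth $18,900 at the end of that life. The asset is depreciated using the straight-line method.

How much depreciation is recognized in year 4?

$6,702

Depreciable base = $79,218 − $18,900 = $60,318.
Annual expense = $60,318 / 9 = $6,702.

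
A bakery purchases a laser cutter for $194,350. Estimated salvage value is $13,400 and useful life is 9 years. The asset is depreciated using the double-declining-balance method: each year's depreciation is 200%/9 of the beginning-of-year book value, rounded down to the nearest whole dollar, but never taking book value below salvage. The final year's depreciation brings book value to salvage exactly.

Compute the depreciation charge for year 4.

$20,321

Depreciable base = $194,350 − $13,400 = $180,950.
Year 1: ⌊$194,350 × 200%/9⌋ = $43,188. Book value $151,162.
Year 2: ⌊$151,162 × 200%/9⌋ = $33,591. Book value $117,571.
Year 3: ⌊$117,571 × 200%/9⌋ = $26,126. Book value $91,445.
Year 4: ⌊$91,445 × 200%/9⌋ = $20,321. Book value $71,124.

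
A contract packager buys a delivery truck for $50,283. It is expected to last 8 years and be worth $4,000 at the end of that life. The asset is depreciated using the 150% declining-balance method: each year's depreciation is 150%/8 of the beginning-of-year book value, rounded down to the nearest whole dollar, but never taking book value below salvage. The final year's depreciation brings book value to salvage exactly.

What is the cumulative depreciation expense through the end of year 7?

Depreciable base = $50,283 − $4,000 = $46,283.
Year 1: ⌊$50,283 × 150%/8⌋ = $9,428. Book value $40,855.
Year 2: ⌊$40,855 × 150%/8⌋ = $7,660. Book value $33,195.
Year 3: ⌊$33,195 × 150%/8⌋ = $6,224. Book value $26,971.
Year 4: ⌊$26,971 × 150%/8⌋ = $5,057. Book value $21,914.
Year 5: ⌊$21,914 × 150%/8⌋ = $4,108. Book value $17,806.
Year 6: ⌊$17,806 × 150%/8⌋ = $3,338. Book value $14,468.
Year 7: ⌊$14,468 × 150%/8⌋ = $2,712. Book value $11,756.
Accumulated through year 7 = $50,283 − $11,756 = $38,527.

$38,527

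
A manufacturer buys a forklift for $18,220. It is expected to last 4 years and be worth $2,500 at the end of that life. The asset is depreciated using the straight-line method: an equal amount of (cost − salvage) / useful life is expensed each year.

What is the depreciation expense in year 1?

Depreciable base = $18,220 − $2,500 = $15,720.
Annual expense = $15,720 / 4 = $3,930.

$3,930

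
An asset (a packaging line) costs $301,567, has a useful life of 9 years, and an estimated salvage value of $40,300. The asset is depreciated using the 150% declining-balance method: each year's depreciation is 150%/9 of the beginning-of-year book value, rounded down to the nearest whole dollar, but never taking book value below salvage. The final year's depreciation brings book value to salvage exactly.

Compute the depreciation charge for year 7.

Depreciable base = $301,567 − $40,300 = $261,267.
Year 1: ⌊$301,567 × 150%/9⌋ = $50,261. Book value $251,306.
Year 2: ⌊$251,306 × 150%/9⌋ = $41,884. Book value $209,422.
Year 3: ⌊$209,422 × 150%/9⌋ = $34,903. Book value $174,519.
Year 4: ⌊$174,519 × 150%/9⌋ = $29,086. Book value $145,433.
Year 5: ⌊$145,433 × 150%/9⌋ = $24,238. Book value $121,195.
Year 6: ⌊$121,195 × 150%/9⌋ = $20,199. Book value $100,996.
Year 7: ⌊$100,996 × 150%/9⌋ = $16,832. Book value $84,164.

$16,832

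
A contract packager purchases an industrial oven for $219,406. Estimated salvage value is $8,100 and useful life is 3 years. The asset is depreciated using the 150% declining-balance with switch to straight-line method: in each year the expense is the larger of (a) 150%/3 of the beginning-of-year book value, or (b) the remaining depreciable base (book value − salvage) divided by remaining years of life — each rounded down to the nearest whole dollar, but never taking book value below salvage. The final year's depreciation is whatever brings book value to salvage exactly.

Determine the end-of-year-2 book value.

$54,852

Depreciable base = $219,406 − $8,100 = $211,306.
Year 1: DB = ⌊$219,406 × 150%/3⌋ = $109,703; SL = ⌊$211,306/3⌋ = $70,435 → take DB $109,703. Book value $109,703.
Year 2: DB = ⌊$109,703 × 150%/3⌋ = $54,851; SL = ⌊$101,603/2⌋ = $50,801 → take DB $54,851. Book value $54,852.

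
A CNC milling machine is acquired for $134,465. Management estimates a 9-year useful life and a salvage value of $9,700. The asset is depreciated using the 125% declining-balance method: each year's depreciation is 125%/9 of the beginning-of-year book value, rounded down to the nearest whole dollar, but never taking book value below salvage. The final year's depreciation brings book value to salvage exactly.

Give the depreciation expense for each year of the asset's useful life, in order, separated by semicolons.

Depreciable base = $134,465 − $9,700 = $124,765.
Year 1: ⌊$134,465 × 125%/9⌋ = $18,675. Book value $115,790.
Year 2: ⌊$115,790 × 125%/9⌋ = $16,081. Book value $99,709.
Year 3: ⌊$99,709 × 125%/9⌋ = $13,848. Book value $85,861.
Year 4: ⌊$85,861 × 125%/9⌋ = $11,925. Book value $73,936.
Year 5: ⌊$73,936 × 125%/9⌋ = $10,268. Book value $63,668.
Year 6: ⌊$63,668 × 125%/9⌋ = $8,842. Book value $54,826.
Year 7: ⌊$54,826 × 125%/9⌋ = $7,614. Book value $47,212.
Year 8: ⌊$47,212 × 125%/9⌋ = $6,557. Book value $40,655.
Year 9 (final): $40,655 − $9,700 = $30,955. Book value $9,700.

$18,675; $16,081; $13,848; $11,925; $10,268; $8,842; $7,614; $6,557; $30,955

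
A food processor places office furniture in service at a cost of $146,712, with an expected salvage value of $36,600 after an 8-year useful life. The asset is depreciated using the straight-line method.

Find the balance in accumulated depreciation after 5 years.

$68,820

Depreciable base = $146,712 − $36,600 = $110,112.
Annual expense = $110,112 / 8 = $13,764.
End of year 1: book value $132,948.
End of year 2: book value $119,184.
End of year 3: book value $105,420.
End of year 4: book value $91,656.
End of year 5: book value $77,892.
Accumulated through year 5 = $146,712 − $77,892 = $68,820.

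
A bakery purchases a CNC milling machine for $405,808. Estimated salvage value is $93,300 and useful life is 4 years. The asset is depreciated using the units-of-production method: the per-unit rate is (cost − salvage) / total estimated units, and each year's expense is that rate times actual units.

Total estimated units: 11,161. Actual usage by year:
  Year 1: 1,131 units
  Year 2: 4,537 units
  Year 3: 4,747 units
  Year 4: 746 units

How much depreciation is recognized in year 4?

Depreciable base = $405,808 − $93,300 = $312,508.
Rate = $312,508 / 11,161 units = $28 per unit.
Year 1: 1,131 × $28 = $31,668. Book value $374,140.
Year 2: 4,537 × $28 = $127,036. Book value $247,104.
Year 3: 4,747 × $28 = $132,916. Book value $114,188.
Year 4: 746 × $28 = $20,888. Book value $93,300.

$20,888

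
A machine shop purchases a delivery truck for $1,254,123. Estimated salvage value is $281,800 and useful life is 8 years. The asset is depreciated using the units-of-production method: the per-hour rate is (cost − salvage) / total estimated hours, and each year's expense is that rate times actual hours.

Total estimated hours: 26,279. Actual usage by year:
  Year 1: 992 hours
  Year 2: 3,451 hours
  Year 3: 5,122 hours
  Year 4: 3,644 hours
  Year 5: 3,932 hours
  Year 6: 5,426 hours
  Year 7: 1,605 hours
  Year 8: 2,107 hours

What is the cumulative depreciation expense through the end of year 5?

Depreciable base = $1,254,123 − $281,800 = $972,323.
Rate = $972,323 / 26,279 hours = $37 per hour.
Year 1: 992 × $37 = $36,704. Book value $1,217,419.
Year 2: 3,451 × $37 = $127,687. Book value $1,089,732.
Year 3: 5,122 × $37 = $189,514. Book value $900,218.
Year 4: 3,644 × $37 = $134,828. Book value $765,390.
Year 5: 3,932 × $37 = $145,484. Book value $619,906.
Accumulated through year 5 = $1,254,123 − $619,906 = $634,217.

$634,217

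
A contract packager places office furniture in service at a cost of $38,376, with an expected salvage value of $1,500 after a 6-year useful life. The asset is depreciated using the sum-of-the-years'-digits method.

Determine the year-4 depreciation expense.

Depreciable base = $38,376 − $1,500 = $36,876.
Sum of the years' digits = 6+5+4+3+2+1 = 21.
Year 1: $36,876 × 6/21 = $10,536. Book value $27,840.
Year 2: $36,876 × 5/21 = $8,780. Book value $19,060.
Year 3: $36,876 × 4/21 = $7,024. Book value $12,036.
Year 4: $36,876 × 3/21 = $5,268. Book value $6,768.

$5,268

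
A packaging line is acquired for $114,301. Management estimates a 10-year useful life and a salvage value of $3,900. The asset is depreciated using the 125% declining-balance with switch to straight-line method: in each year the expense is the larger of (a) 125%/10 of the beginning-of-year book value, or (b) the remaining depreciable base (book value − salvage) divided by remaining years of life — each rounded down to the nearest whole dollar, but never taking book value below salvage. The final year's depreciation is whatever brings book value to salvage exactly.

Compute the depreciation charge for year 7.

Depreciable base = $114,301 − $3,900 = $110,401.
Year 1: DB = ⌊$114,301 × 125%/10⌋ = $14,287; SL = ⌊$110,401/10⌋ = $11,040 → take DB $14,287. Book value $100,014.
Year 2: DB = ⌊$100,014 × 125%/10⌋ = $12,501; SL = ⌊$96,114/9⌋ = $10,679 → take DB $12,501. Book value $87,513.
Year 3: DB = ⌊$87,513 × 125%/10⌋ = $10,939; SL = ⌊$83,613/8⌋ = $10,451 → take DB $10,939. Book value $76,574.
Year 4: DB = ⌊$76,574 × 125%/10⌋ = $9,571; SL = ⌊$72,674/7⌋ = $10,382 → take SL $10,382. Book value $66,192.
Year 5: DB = ⌊$66,192 × 125%/10⌋ = $8,274; SL = ⌊$62,292/6⌋ = $10,382 → take SL $10,382. Book value $55,810.
Year 6: DB = ⌊$55,810 × 125%/10⌋ = $6,976; SL = ⌊$51,910/5⌋ = $10,382 → take SL $10,382. Book value $45,428.
Year 7: DB = ⌊$45,428 × 125%/10⌋ = $5,678; SL = ⌊$41,528/4⌋ = $10,382 → take SL $10,382. Book value $35,046.

$10,382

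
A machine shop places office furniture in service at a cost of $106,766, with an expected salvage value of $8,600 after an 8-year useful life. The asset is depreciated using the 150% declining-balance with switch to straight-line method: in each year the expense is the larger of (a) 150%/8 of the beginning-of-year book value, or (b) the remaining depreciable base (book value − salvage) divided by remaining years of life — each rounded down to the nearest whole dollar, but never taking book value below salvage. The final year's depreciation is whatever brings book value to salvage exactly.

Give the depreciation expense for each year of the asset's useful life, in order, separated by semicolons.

$20,018; $16,265; $13,215; $10,737; $9,482; $9,483; $9,483; $9,483

Depreciable base = $106,766 − $8,600 = $98,166.
Year 1: DB = ⌊$106,766 × 150%/8⌋ = $20,018; SL = ⌊$98,166/8⌋ = $12,270 → take DB $20,018. Book value $86,748.
Year 2: DB = ⌊$86,748 × 150%/8⌋ = $16,265; SL = ⌊$78,148/7⌋ = $11,164 → take DB $16,265. Book value $70,483.
Year 3: DB = ⌊$70,483 × 150%/8⌋ = $13,215; SL = ⌊$61,883/6⌋ = $10,313 → take DB $13,215. Book value $57,268.
Year 4: DB = ⌊$57,268 × 150%/8⌋ = $10,737; SL = ⌊$48,668/5⌋ = $9,733 → take DB $10,737. Book value $46,531.
Year 5: DB = ⌊$46,531 × 150%/8⌋ = $8,724; SL = ⌊$37,931/4⌋ = $9,482 → take SL $9,482. Book value $37,049.
Year 6: DB = ⌊$37,049 × 150%/8⌋ = $6,946; SL = ⌊$28,449/3⌋ = $9,483 → take SL $9,483. Book value $27,566.
Year 7: DB = ⌊$27,566 × 150%/8⌋ = $5,168; SL = ⌊$18,966/2⌋ = $9,483 → take SL $9,483. Book value $18,083.
Year 8 (final): $18,083 − $8,600 = $9,483. Book value $8,600.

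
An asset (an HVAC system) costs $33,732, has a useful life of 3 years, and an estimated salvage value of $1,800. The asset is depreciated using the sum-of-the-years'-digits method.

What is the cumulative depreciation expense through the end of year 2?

Depreciable base = $33,732 − $1,800 = $31,932.
Sum of the years' digits = 3+2+1 = 6.
Year 1: $31,932 × 3/6 = $15,966. Book value $17,766.
Year 2: $31,932 × 2/6 = $10,644. Book value $7,122.
Accumulated through year 2 = $33,732 − $7,122 = $26,610.

$26,610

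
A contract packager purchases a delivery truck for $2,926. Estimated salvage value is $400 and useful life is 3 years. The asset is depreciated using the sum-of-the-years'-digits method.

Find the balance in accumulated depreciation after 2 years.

Depreciable base = $2,926 − $400 = $2,526.
Sum of the years' digits = 3+2+1 = 6.
Year 1: $2,526 × 3/6 = $1,263. Book value $1,663.
Year 2: $2,526 × 2/6 = $842. Book value $821.
Accumulated through year 2 = $2,926 − $821 = $2,105.

$2,105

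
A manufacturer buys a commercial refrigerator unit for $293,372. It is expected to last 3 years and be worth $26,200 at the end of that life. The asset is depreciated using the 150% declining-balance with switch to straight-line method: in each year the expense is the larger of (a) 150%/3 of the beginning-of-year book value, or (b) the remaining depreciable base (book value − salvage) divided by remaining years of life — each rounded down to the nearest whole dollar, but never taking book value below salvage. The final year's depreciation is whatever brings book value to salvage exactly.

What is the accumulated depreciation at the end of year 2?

Depreciable base = $293,372 − $26,200 = $267,172.
Year 1: DB = ⌊$293,372 × 150%/3⌋ = $146,686; SL = ⌊$267,172/3⌋ = $89,057 → take DB $146,686. Book value $146,686.
Year 2: DB = ⌊$146,686 × 150%/3⌋ = $73,343; SL = ⌊$120,486/2⌋ = $60,243 → take DB $73,343. Book value $73,343.
Accumulated through year 2 = $293,372 − $73,343 = $220,029.

$220,029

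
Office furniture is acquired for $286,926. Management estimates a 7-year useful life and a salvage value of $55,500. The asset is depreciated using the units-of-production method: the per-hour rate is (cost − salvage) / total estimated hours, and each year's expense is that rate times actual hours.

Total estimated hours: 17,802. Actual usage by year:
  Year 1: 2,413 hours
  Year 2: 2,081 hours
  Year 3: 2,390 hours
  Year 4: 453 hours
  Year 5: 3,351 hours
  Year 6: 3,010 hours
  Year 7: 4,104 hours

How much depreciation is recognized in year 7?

$53,352

Depreciable base = $286,926 − $55,500 = $231,426.
Rate = $231,426 / 17,802 hours = $13 per hour.
Year 1: 2,413 × $13 = $31,369. Book value $255,557.
Year 2: 2,081 × $13 = $27,053. Book value $228,504.
Year 3: 2,390 × $13 = $31,070. Book value $197,434.
Year 4: 453 × $13 = $5,889. Book value $191,545.
Year 5: 3,351 × $13 = $43,563. Book value $147,982.
Year 6: 3,010 × $13 = $39,130. Book value $108,852.
Year 7: 4,104 × $13 = $53,352. Book value $55,500.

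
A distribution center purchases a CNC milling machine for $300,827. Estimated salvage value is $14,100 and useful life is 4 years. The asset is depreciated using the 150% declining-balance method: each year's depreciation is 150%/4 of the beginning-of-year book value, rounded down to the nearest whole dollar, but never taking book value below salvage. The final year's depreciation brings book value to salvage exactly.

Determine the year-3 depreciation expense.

Depreciable base = $300,827 − $14,100 = $286,727.
Year 1: ⌊$300,827 × 150%/4⌋ = $112,810. Book value $188,017.
Year 2: ⌊$188,017 × 150%/4⌋ = $70,506. Book value $117,511.
Year 3: ⌊$117,511 × 150%/4⌋ = $44,066. Book value $73,445.

$44,066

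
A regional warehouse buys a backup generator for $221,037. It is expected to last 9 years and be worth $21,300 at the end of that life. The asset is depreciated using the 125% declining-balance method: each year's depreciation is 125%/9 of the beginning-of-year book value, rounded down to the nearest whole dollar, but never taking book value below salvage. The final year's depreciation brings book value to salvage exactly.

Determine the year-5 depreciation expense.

$16,880

Depreciable base = $221,037 − $21,300 = $199,737.
Year 1: ⌊$221,037 × 125%/9⌋ = $30,699. Book value $190,338.
Year 2: ⌊$190,338 × 125%/9⌋ = $26,435. Book value $163,903.
Year 3: ⌊$163,903 × 125%/9⌋ = $22,764. Book value $141,139.
Year 4: ⌊$141,139 × 125%/9⌋ = $19,602. Book value $121,537.
Year 5: ⌊$121,537 × 125%/9⌋ = $16,880. Book value $104,657.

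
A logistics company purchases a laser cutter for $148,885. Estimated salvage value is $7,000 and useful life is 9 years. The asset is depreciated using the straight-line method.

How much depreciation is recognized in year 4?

$15,765

Depreciable base = $148,885 − $7,000 = $141,885.
Annual expense = $141,885 / 9 = $15,765.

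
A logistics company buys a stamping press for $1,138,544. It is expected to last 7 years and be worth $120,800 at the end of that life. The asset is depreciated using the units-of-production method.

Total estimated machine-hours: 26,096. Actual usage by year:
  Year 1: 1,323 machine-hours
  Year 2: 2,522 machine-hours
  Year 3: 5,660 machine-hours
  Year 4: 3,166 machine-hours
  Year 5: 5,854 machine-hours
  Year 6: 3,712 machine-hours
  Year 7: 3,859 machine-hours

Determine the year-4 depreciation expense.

Depreciable base = $1,138,544 − $120,800 = $1,017,744.
Rate = $1,017,744 / 26,096 machine-hours = $39 per machine-hour.
Year 1: 1,323 × $39 = $51,597. Book value $1,086,947.
Year 2: 2,522 × $39 = $98,358. Book value $988,589.
Year 3: 5,660 × $39 = $220,740. Book value $767,849.
Year 4: 3,166 × $39 = $123,474. Book value $644,375.

$123,474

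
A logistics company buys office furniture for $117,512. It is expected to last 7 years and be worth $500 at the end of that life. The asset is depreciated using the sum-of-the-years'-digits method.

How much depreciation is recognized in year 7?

Depreciable base = $117,512 − $500 = $117,012.
Sum of the years' digits = 7+6+5+4+3+2+1 = 28.
Year 1: $117,012 × 7/28 = $29,253. Book value $88,259.
Year 2: $117,012 × 6/28 = $25,074. Book value $63,185.
Year 3: $117,012 × 5/28 = $20,895. Book value $42,290.
Year 4: $117,012 × 4/28 = $16,716. Book value $25,574.
Year 5: $117,012 × 3/28 = $12,537. Book value $13,037.
Year 6: $117,012 × 2/28 = $8,358. Book value $4,679.
Year 7: $117,012 × 1/28 = $4,179. Book value $500.

$4,179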